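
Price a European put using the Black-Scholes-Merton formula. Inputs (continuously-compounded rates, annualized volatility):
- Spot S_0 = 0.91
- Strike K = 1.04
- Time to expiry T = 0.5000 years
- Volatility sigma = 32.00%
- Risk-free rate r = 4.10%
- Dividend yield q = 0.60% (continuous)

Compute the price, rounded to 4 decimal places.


Answer: Price = 0.1537

Derivation:
d1 = (ln(S/K) + (r - q + 0.5*sigma^2) * T) / (sigma * sqrt(T)) = -0.39965407
d2 = d1 - sigma * sqrt(T) = -0.62592824
exp(-rT) = 0.97970870; exp(-qT) = 0.99700450
P = K * exp(-rT) * N(-d2) - S_0 * exp(-qT) * N(-d1)
N(-d1) = 0.65529434; N(-d2) = 0.73431899
P = 1.0400 * 0.97970870 * 0.73431899 - 0.9100 * 0.99700450 * 0.65529434 = 0.1537


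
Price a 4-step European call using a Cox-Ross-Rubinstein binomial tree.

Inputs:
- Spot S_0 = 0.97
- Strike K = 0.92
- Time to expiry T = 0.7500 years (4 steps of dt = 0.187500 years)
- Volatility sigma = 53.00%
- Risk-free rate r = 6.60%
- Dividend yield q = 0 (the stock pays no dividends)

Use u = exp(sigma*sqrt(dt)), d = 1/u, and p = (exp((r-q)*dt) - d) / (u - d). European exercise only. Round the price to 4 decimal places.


Answer: Price = V(0,0) = 0.2164

Derivation:
dt = T/N = 0.187500
u = exp(sigma*sqrt(dt)) = 1.257967; d = 1/u = 0.794934
p = (exp((r-q)*dt) - d) / (u - d) = 0.469768
Discount per step: exp(-r*dt) = 0.987701
Stock lattice S(k, i) with i counting down-moves:
  k=0: S(0,0) = 0.9700
  k=1: S(1,0) = 1.2202; S(1,1) = 0.7711
  k=2: S(2,0) = 1.5350; S(2,1) = 0.9700; S(2,2) = 0.6130
  k=3: S(3,0) = 1.9310; S(3,1) = 1.2202; S(3,2) = 0.7711; S(3,3) = 0.4873
  k=4: S(4,0) = 2.4291; S(4,1) = 1.5350; S(4,2) = 0.9700; S(4,3) = 0.6130; S(4,4) = 0.3873
Terminal payoffs V(N, i) = max(S_T - K, 0):
  V(4,0) = 1.509117; V(4,1) = 0.615006; V(4,2) = 0.050000; V(4,3) = 0.000000; V(4,4) = 0.000000
Backward induction: V(k, i) = exp(-r*dt) * [p * V(k+1, i) + (1-p) * V(k+1, i+1)].
  V(3,0) = exp(-r*dt) * [p*1.509117 + (1-p)*0.615006] = 1.022301
  V(3,1) = exp(-r*dt) * [p*0.615006 + (1-p)*0.050000] = 0.311543
  V(3,2) = exp(-r*dt) * [p*0.050000 + (1-p)*0.000000] = 0.023200
  V(3,3) = exp(-r*dt) * [p*0.000000 + (1-p)*0.000000] = 0.000000
  V(2,0) = exp(-r*dt) * [p*1.022301 + (1-p)*0.311543] = 0.637496
  V(2,1) = exp(-r*dt) * [p*0.311543 + (1-p)*0.023200] = 0.156703
  V(2,2) = exp(-r*dt) * [p*0.023200 + (1-p)*0.000000] = 0.010764
  V(1,0) = exp(-r*dt) * [p*0.637496 + (1-p)*0.156703] = 0.377859
  V(1,1) = exp(-r*dt) * [p*0.156703 + (1-p)*0.010764] = 0.078346
  V(0,0) = exp(-r*dt) * [p*0.377859 + (1-p)*0.078346] = 0.216354


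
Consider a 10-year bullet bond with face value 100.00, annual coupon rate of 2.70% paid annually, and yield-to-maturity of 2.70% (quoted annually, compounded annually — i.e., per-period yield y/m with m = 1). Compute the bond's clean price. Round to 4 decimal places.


Coupon per period c = face * coupon_rate / m = 2.700000
Periods per year m = 1; per-period yield y/m = 0.027000
Number of cashflows N = 10
Cashflows (t years, CF_t, discount factor 1/(1+y/m)^(m*t), PV):
  t = 1.0000: CF_t = 2.700000, DF = 0.973710, PV = 2.629017
  t = 2.0000: CF_t = 2.700000, DF = 0.948111, PV = 2.559899
  t = 3.0000: CF_t = 2.700000, DF = 0.923185, PV = 2.492599
  t = 4.0000: CF_t = 2.700000, DF = 0.898914, PV = 2.427068
  t = 5.0000: CF_t = 2.700000, DF = 0.875282, PV = 2.363260
  t = 6.0000: CF_t = 2.700000, DF = 0.852270, PV = 2.301130
  t = 7.0000: CF_t = 2.700000, DF = 0.829864, PV = 2.240633
  t = 8.0000: CF_t = 2.700000, DF = 0.808047, PV = 2.181726
  t = 9.0000: CF_t = 2.700000, DF = 0.786803, PV = 2.124368
  t = 10.0000: CF_t = 102.700000, DF = 0.766118, PV = 78.680300
Price P = sum_t PV_t = 100.000000

Answer: Price = 100.0000


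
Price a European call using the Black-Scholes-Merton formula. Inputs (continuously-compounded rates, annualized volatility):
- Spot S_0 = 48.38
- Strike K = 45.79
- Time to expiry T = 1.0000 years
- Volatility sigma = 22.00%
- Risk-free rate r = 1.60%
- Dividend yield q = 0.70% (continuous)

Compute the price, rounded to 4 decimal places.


d1 = (ln(S/K) + (r - q + 0.5*sigma^2) * T) / (sigma * sqrt(T)) = 0.40100354
d2 = d1 - sigma * sqrt(T) = 0.18100354
exp(-rT) = 0.98412732; exp(-qT) = 0.99302444
C = S_0 * exp(-qT) * N(d1) - K * exp(-rT) * N(d2)
N(d1) = 0.65579124; N(d2) = 0.57181760
C = 48.3800 * 0.99302444 * 0.65579124 - 45.7900 * 0.98412732 * 0.57181760 = 5.7379

Answer: Price = 5.7379


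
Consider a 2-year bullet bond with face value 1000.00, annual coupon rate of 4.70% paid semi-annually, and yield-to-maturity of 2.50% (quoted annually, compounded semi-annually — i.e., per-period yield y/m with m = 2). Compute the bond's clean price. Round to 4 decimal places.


Answer: Price = 1042.6586

Derivation:
Coupon per period c = face * coupon_rate / m = 23.500000
Periods per year m = 2; per-period yield y/m = 0.012500
Number of cashflows N = 4
Cashflows (t years, CF_t, discount factor 1/(1+y/m)^(m*t), PV):
  t = 0.5000: CF_t = 23.500000, DF = 0.987654, PV = 23.209877
  t = 1.0000: CF_t = 23.500000, DF = 0.975461, PV = 22.923335
  t = 1.5000: CF_t = 23.500000, DF = 0.963418, PV = 22.640331
  t = 2.0000: CF_t = 1023.500000, DF = 0.951524, PV = 973.885096
Price P = sum_t PV_t = 1042.658638


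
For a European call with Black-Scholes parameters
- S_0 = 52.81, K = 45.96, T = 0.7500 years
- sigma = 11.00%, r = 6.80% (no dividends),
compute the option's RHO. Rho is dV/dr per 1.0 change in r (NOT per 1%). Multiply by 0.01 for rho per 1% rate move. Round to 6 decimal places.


Answer: Rho = 31.910313

Derivation:
d1 = 2.0413700325; d2 = 1.9461072381
phi(d1) = 0.0496610509; exp(-qT) = 1.0000000000; exp(-rT) = 0.9502786705
N(d2) = 0.9741790703
Rho = K*T*exp(-rT)*N(d2) = 45.9600 * 0.7500 * 0.9502786705 * 0.9741790703 = 31.910313


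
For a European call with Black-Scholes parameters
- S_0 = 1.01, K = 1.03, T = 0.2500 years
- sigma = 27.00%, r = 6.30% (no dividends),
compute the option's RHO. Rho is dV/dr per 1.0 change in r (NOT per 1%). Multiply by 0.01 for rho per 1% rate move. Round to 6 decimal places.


d1 = 0.0389187305; d2 = -0.0960812695
phi(d1) = 0.3986402623; exp(-qT) = 1.0000000000; exp(-rT) = 0.9843733826
N(d2) = 0.4617280136
Rho = K*T*exp(-rT)*N(d2) = 1.0300 * 0.2500 * 0.9843733826 * 0.4617280136 = 0.117037

Answer: Rho = 0.117037


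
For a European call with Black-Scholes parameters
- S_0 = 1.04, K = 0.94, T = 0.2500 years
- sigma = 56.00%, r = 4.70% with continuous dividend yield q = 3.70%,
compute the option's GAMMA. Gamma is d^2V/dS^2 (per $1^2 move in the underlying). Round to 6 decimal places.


d1 = 0.5099861317; d2 = 0.2299861317
phi(d1) = 0.3502943561; exp(-qT) = 0.9907926496; exp(-rT) = 0.9883187617
Gamma = exp(-qT) * phi(d1) / (S * sigma * sqrt(T)) = 0.9907926496 * 0.3502943561 / (1.0400 * 0.5600 * 0.5000000000) = 1.191858

Answer: Gamma = 1.191858


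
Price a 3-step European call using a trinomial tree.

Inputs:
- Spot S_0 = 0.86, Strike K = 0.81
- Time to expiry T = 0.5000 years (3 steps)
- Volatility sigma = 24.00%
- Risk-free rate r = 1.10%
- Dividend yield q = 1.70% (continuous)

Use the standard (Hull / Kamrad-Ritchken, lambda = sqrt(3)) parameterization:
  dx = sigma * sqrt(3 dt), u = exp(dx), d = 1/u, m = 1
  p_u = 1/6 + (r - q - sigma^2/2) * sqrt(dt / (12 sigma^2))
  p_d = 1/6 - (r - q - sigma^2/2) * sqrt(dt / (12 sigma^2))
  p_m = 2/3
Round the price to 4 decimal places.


dt = T/N = 0.166667; dx = sigma*sqrt(3*dt) = 0.169706
u = exp(dx) = 1.184956; d = 1/u = 0.843913
p_u = 0.149578, p_m = 0.666667, p_d = 0.183755
Discount per step: exp(-r*dt) = 0.998168
Stock lattice S(k, j) with j the centered position index:
  k=0: S(0,+0) = 0.8600
  k=1: S(1,-1) = 0.7258; S(1,+0) = 0.8600; S(1,+1) = 1.0191
  k=2: S(2,-2) = 0.6125; S(2,-1) = 0.7258; S(2,+0) = 0.8600; S(2,+1) = 1.0191; S(2,+2) = 1.2075
  k=3: S(3,-3) = 0.5169; S(3,-2) = 0.6125; S(3,-1) = 0.7258; S(3,+0) = 0.8600; S(3,+1) = 1.0191; S(3,+2) = 1.2075; S(3,+3) = 1.4309
Terminal payoffs V(N, j) = max(S_T - K, 0):
  V(3,-3) = 0.000000; V(3,-2) = 0.000000; V(3,-1) = 0.000000; V(3,+0) = 0.050000; V(3,+1) = 0.209062; V(3,+2) = 0.397544; V(3,+3) = 0.620886
Backward induction: V(k, j) = exp(-r*dt) * [p_u * V(k+1, j+1) + p_m * V(k+1, j) + p_d * V(k+1, j-1)]
  V(2,-2) = exp(-r*dt) * [p_u*0.000000 + p_m*0.000000 + p_d*0.000000] = 0.000000
  V(2,-1) = exp(-r*dt) * [p_u*0.050000 + p_m*0.000000 + p_d*0.000000] = 0.007465
  V(2,+0) = exp(-r*dt) * [p_u*0.209062 + p_m*0.050000 + p_d*0.000000] = 0.064486
  V(2,+1) = exp(-r*dt) * [p_u*0.397544 + p_m*0.209062 + p_d*0.050000] = 0.207645
  V(2,+2) = exp(-r*dt) * [p_u*0.620886 + p_m*0.397544 + p_d*0.209062] = 0.395591
  V(1,-1) = exp(-r*dt) * [p_u*0.064486 + p_m*0.007465 + p_d*0.000000] = 0.014596
  V(1,+0) = exp(-r*dt) * [p_u*0.207645 + p_m*0.064486 + p_d*0.007465] = 0.075284
  V(1,+1) = exp(-r*dt) * [p_u*0.395591 + p_m*0.207645 + p_d*0.064486] = 0.209068
  V(0,+0) = exp(-r*dt) * [p_u*0.209068 + p_m*0.075284 + p_d*0.014596] = 0.083989

Answer: Price = V(0,0) = 0.0840


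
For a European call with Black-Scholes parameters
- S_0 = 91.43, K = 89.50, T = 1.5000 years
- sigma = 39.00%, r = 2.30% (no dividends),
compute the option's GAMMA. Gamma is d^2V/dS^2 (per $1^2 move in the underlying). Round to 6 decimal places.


d1 = 0.3557204001; d2 = -0.1219300998
phi(d1) = 0.3744836876; exp(-qT) = 1.0000000000; exp(-rT) = 0.9660883397
Gamma = exp(-qT) * phi(d1) / (S * sigma * sqrt(T)) = 1.0000000000 * 0.3744836876 / (91.4300 * 0.3900 * 1.2247448714) = 0.008575

Answer: Gamma = 0.008575


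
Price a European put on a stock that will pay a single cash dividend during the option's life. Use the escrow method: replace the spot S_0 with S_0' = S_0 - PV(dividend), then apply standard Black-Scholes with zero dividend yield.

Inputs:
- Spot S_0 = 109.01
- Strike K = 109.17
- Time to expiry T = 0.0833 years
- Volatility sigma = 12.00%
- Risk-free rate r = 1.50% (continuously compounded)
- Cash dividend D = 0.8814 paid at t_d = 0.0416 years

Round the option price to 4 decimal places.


PV(D) = D * exp(-r * t_d) = 0.8814 * 0.99937619 = 0.88085018
S_0' = S_0 - PV(D) = 109.0100 - 0.88085018 = 108.12914982
d1 = (ln(S_0'/K) + (r + sigma^2/2)*T) / (sigma*sqrt(T)) = -0.22321062
d2 = d1 - sigma*sqrt(T) = -0.25784470
exp(-rT) = 0.99875128
N(-d1) = 0.58831420; N(-d2) = 0.60173662
P = K * exp(-rT) * N(-d2) - S_0' * N(-d1) = 109.1700 * 0.99875128 * 0.60173662 - 108.12914982 * 0.58831420 = 1.9956

Answer: Price = 1.9956


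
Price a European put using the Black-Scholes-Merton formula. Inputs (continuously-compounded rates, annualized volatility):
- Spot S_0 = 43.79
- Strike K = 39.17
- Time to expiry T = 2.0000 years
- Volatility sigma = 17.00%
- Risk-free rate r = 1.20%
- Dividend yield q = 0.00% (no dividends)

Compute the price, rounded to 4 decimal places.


d1 = (ln(S/K) + (r - q + 0.5*sigma^2) * T) / (sigma * sqrt(T)) = 0.68379028
d2 = d1 - sigma * sqrt(T) = 0.44337398
exp(-rT) = 0.97628571; exp(-qT) = 1.00000000
P = K * exp(-rT) * N(-d2) - S_0 * exp(-qT) * N(-d1)
N(-d1) = 0.24705380; N(-d2) = 0.32874763
P = 39.1700 * 0.97628571 * 0.32874763 - 43.7900 * 1.00000000 * 0.24705380 = 1.7532

Answer: Price = 1.7532


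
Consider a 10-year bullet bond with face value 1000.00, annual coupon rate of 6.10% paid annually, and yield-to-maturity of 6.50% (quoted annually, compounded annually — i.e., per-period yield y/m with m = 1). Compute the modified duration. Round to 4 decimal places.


Coupon per period c = face * coupon_rate / m = 61.000000
Periods per year m = 1; per-period yield y/m = 0.065000
Number of cashflows N = 10
Cashflows (t years, CF_t, discount factor 1/(1+y/m)^(m*t), PV):
  t = 1.0000: CF_t = 61.000000, DF = 0.938967, PV = 57.276995
  t = 2.0000: CF_t = 61.000000, DF = 0.881659, PV = 53.781216
  t = 3.0000: CF_t = 61.000000, DF = 0.827849, PV = 50.498795
  t = 4.0000: CF_t = 61.000000, DF = 0.777323, PV = 47.416709
  t = 5.0000: CF_t = 61.000000, DF = 0.729881, PV = 44.522731
  t = 6.0000: CF_t = 61.000000, DF = 0.685334, PV = 41.805381
  t = 7.0000: CF_t = 61.000000, DF = 0.643506, PV = 39.253879
  t = 8.0000: CF_t = 61.000000, DF = 0.604231, PV = 36.858102
  t = 9.0000: CF_t = 61.000000, DF = 0.567353, PV = 34.608547
  t = 10.0000: CF_t = 1061.000000, DF = 0.532726, PV = 565.222324
Price P = sum_t PV_t = 971.244679
First compute Macaulay numerator sum_t t * PV_t:
  t * PV_t at t = 1.0000: 57.276995
  t * PV_t at t = 2.0000: 107.562432
  t * PV_t at t = 3.0000: 151.496384
  t * PV_t at t = 4.0000: 189.666834
  t * PV_t at t = 5.0000: 222.613655
  t * PV_t at t = 6.0000: 250.832287
  t * PV_t at t = 7.0000: 274.777154
  t * PV_t at t = 8.0000: 294.864820
  t * PV_t at t = 9.0000: 311.476922
  t * PV_t at t = 10.0000: 5652.223237
Macaulay duration D = 7512.790721 / 971.244679 = 7.735219
Modified duration = D / (1 + y/m) = 7.735219 / (1 + 0.065000) = 7.263117

Answer: Modified duration = 7.2631


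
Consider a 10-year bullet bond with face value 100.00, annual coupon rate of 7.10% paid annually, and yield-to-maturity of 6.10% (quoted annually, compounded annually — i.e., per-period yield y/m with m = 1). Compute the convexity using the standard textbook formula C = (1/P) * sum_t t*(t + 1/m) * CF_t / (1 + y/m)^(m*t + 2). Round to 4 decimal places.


Answer: Convexity = 66.8343

Derivation:
Coupon per period c = face * coupon_rate / m = 7.100000
Periods per year m = 1; per-period yield y/m = 0.061000
Number of cashflows N = 10
Cashflows (t years, CF_t, discount factor 1/(1+y/m)^(m*t), PV):
  t = 1.0000: CF_t = 7.100000, DF = 0.942507, PV = 6.691800
  t = 2.0000: CF_t = 7.100000, DF = 0.888320, PV = 6.307069
  t = 3.0000: CF_t = 7.100000, DF = 0.837247, PV = 5.944457
  t = 4.0000: CF_t = 7.100000, DF = 0.789112, PV = 5.602693
  t = 5.0000: CF_t = 7.100000, DF = 0.743743, PV = 5.280578
  t = 6.0000: CF_t = 7.100000, DF = 0.700983, PV = 4.976982
  t = 7.0000: CF_t = 7.100000, DF = 0.660682, PV = 4.690840
  t = 8.0000: CF_t = 7.100000, DF = 0.622697, PV = 4.421150
  t = 9.0000: CF_t = 7.100000, DF = 0.586897, PV = 4.166965
  t = 10.0000: CF_t = 107.100000, DF = 0.553154, PV = 59.242808
Price P = sum_t PV_t = 107.325342
Convexity numerator sum_t t*(t + 1/m) * CF_t / (1+y/m)^(m*t + 2):
  t = 1.0000: term = 11.888914
  t = 2.0000: term = 33.616157
  t = 3.0000: term = 63.366931
  t = 4.0000: term = 99.539634
  t = 5.0000: term = 140.725213
  t = 6.0000: term = 185.688312
  t = 7.0000: term = 233.350062
  t = 8.0000: term = 282.772392
  t = 9.0000: term = 333.143723
  t = 10.0000: term = 5788.920017
Convexity = (1/P) * sum = 7173.011357 / 107.325342 = 66.834274


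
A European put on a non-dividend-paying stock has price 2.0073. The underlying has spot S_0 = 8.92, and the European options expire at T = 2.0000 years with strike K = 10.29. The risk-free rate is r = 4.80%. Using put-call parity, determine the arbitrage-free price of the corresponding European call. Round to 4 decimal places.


Put-call parity: C - P = S_0 * exp(-qT) - K * exp(-rT).
S_0 * exp(-qT) = 8.9200 * 1.00000000 = 8.92000000
K * exp(-rT) = 10.2900 * 0.90846402 = 9.34809473
C = P + S*exp(-qT) - K*exp(-rT)
C = 2.0073 + 8.92000000 - 9.34809473 = 1.5792

Answer: Call price = 1.5792


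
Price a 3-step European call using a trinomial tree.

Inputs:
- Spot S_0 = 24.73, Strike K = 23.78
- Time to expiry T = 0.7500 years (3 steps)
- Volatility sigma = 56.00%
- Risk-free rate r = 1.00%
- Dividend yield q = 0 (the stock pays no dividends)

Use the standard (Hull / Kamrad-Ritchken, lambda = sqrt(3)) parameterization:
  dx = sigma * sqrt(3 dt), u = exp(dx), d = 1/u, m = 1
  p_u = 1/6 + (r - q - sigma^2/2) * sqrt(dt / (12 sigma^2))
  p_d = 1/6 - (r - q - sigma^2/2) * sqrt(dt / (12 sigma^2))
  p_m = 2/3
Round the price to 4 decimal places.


Answer: Price = V(0,0) = 4.8779

Derivation:
dt = T/N = 0.250000; dx = sigma*sqrt(3*dt) = 0.484974
u = exp(dx) = 1.624133; d = 1/u = 0.615713
p_u = 0.128830, p_m = 0.666667, p_d = 0.204504
Discount per step: exp(-r*dt) = 0.997503
Stock lattice S(k, j) with j the centered position index:
  k=0: S(0,+0) = 24.7300
  k=1: S(1,-1) = 15.2266; S(1,+0) = 24.7300; S(1,+1) = 40.1648
  k=2: S(2,-2) = 9.3752; S(2,-1) = 15.2266; S(2,+0) = 24.7300; S(2,+1) = 40.1648; S(2,+2) = 65.2330
  k=3: S(3,-3) = 5.7724; S(3,-2) = 9.3752; S(3,-1) = 15.2266; S(3,+0) = 24.7300; S(3,+1) = 40.1648; S(3,+2) = 65.2330; S(3,+3) = 105.9471
Terminal payoffs V(N, j) = max(S_T - K, 0):
  V(3,-3) = 0.000000; V(3,-2) = 0.000000; V(3,-1) = 0.000000; V(3,+0) = 0.950000; V(3,+1) = 16.384813; V(3,+2) = 41.453004; V(3,+3) = 82.167084
Backward induction: V(k, j) = exp(-r*dt) * [p_u * V(k+1, j+1) + p_m * V(k+1, j) + p_d * V(k+1, j-1)]
  V(2,-2) = exp(-r*dt) * [p_u*0.000000 + p_m*0.000000 + p_d*0.000000] = 0.000000
  V(2,-1) = exp(-r*dt) * [p_u*0.950000 + p_m*0.000000 + p_d*0.000000] = 0.122083
  V(2,+0) = exp(-r*dt) * [p_u*16.384813 + p_m*0.950000 + p_d*0.000000] = 2.737330
  V(2,+1) = exp(-r*dt) * [p_u*41.453004 + p_m*16.384813 + p_d*0.950000] = 16.416768
  V(2,+2) = exp(-r*dt) * [p_u*82.167084 + p_m*41.453004 + p_d*16.384813] = 41.467845
  V(1,-1) = exp(-r*dt) * [p_u*2.737330 + p_m*0.122083 + p_d*0.000000] = 0.432954
  V(1,+0) = exp(-r*dt) * [p_u*16.416768 + p_m*2.737330 + p_d*0.122083] = 3.954919
  V(1,+1) = exp(-r*dt) * [p_u*41.467845 + p_m*16.416768 + p_d*2.737330] = 16.804528
  V(0,+0) = exp(-r*dt) * [p_u*16.804528 + p_m*3.954919 + p_d*0.432954] = 4.877864


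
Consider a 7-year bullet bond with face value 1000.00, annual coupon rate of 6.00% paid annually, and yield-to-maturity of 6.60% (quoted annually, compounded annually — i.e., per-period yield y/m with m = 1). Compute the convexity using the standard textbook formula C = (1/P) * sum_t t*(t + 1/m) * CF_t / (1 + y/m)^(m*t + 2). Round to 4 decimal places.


Coupon per period c = face * coupon_rate / m = 60.000000
Periods per year m = 1; per-period yield y/m = 0.066000
Number of cashflows N = 7
Cashflows (t years, CF_t, discount factor 1/(1+y/m)^(m*t), PV):
  t = 1.0000: CF_t = 60.000000, DF = 0.938086, PV = 56.285178
  t = 2.0000: CF_t = 60.000000, DF = 0.880006, PV = 52.800355
  t = 3.0000: CF_t = 60.000000, DF = 0.825521, PV = 49.531290
  t = 4.0000: CF_t = 60.000000, DF = 0.774410, PV = 46.464624
  t = 5.0000: CF_t = 60.000000, DF = 0.726464, PV = 43.587828
  t = 6.0000: CF_t = 60.000000, DF = 0.681486, PV = 40.889144
  t = 7.0000: CF_t = 1060.000000, DF = 0.639292, PV = 677.649984
Price P = sum_t PV_t = 967.208403
Convexity numerator sum_t t*(t + 1/m) * CF_t / (1+y/m)^(m*t + 2):
  t = 1.0000: term = 99.062579
  t = 2.0000: term = 278.787747
  t = 3.0000: term = 523.053934
  t = 4.0000: term = 817.782886
  t = 5.0000: term = 1150.726388
  t = 6.0000: term = 1511.272930
  t = 7.0000: term = 33394.815626
Convexity = (1/P) * sum = 37775.502091 / 967.208403 = 39.056218

Answer: Convexity = 39.0562


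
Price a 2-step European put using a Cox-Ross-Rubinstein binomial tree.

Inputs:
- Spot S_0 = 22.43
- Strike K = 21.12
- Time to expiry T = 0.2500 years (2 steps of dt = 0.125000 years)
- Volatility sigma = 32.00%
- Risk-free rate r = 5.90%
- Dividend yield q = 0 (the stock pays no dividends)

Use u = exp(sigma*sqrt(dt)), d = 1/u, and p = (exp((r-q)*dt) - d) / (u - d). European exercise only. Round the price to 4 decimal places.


Answer: Price = V(0,0) = 0.7823

Derivation:
dt = T/N = 0.125000
u = exp(sigma*sqrt(dt)) = 1.119785; d = 1/u = 0.893028
p = (exp((r-q)*dt) - d) / (u - d) = 0.504390
Discount per step: exp(-r*dt) = 0.992652
Stock lattice S(k, i) with i counting down-moves:
  k=0: S(0,0) = 22.4300
  k=1: S(1,0) = 25.1168; S(1,1) = 20.0306
  k=2: S(2,0) = 28.1254; S(2,1) = 22.4300; S(2,2) = 17.8879
Terminal payoffs V(N, i) = max(K - S_T, 0):
  V(2,0) = 0.000000; V(2,1) = 0.000000; V(2,2) = 3.232088
Backward induction: V(k, i) = exp(-r*dt) * [p * V(k+1, i) + (1-p) * V(k+1, i+1)].
  V(1,0) = exp(-r*dt) * [p*0.000000 + (1-p)*0.000000] = 0.000000
  V(1,1) = exp(-r*dt) * [p*0.000000 + (1-p)*3.232088] = 1.590085
  V(0,0) = exp(-r*dt) * [p*0.000000 + (1-p)*1.590085] = 0.782272


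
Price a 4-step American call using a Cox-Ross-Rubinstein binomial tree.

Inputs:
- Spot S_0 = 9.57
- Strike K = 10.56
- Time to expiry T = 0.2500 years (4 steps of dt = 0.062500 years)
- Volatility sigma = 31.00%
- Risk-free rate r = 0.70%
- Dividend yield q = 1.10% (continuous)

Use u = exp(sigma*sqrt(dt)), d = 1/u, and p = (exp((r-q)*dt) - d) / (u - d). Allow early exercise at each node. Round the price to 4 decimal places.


Answer: Price = V(0,0) = 0.2717

Derivation:
dt = T/N = 0.062500
u = exp(sigma*sqrt(dt)) = 1.080582; d = 1/u = 0.925427
p = (exp((r-q)*dt) - d) / (u - d) = 0.479024
Discount per step: exp(-r*dt) = 0.999563
Stock lattice S(k, i) with i counting down-moves:
  k=0: S(0,0) = 9.5700
  k=1: S(1,0) = 10.3412; S(1,1) = 8.8563
  k=2: S(2,0) = 11.1745; S(2,1) = 9.5700; S(2,2) = 8.1959
  k=3: S(3,0) = 12.0750; S(3,1) = 10.3412; S(3,2) = 8.8563; S(3,3) = 7.5847
  k=4: S(4,0) = 13.0480; S(4,1) = 11.1745; S(4,2) = 9.5700; S(4,3) = 8.1959; S(4,4) = 7.0191
Terminal payoffs V(N, i) = max(S_T - K, 0):
  V(4,0) = 2.487978; V(4,1) = 0.614487; V(4,2) = 0.000000; V(4,3) = 0.000000; V(4,4) = 0.000000
Backward induction: V(k, i) = exp(-r*dt) * [p * V(k+1, i) + (1-p) * V(k+1, i+1)]; then take max(V_cont, immediate exercise) for American.
  V(3,0) = exp(-r*dt) * [p*2.487978 + (1-p)*0.614487] = 1.511272; exercise = 1.514952; V(3,0) = max -> 1.514952
  V(3,1) = exp(-r*dt) * [p*0.614487 + (1-p)*0.000000] = 0.294225; exercise = 0.000000; V(3,1) = max -> 0.294225
  V(3,2) = exp(-r*dt) * [p*0.000000 + (1-p)*0.000000] = 0.000000; exercise = 0.000000; V(3,2) = max -> 0.000000
  V(3,3) = exp(-r*dt) * [p*0.000000 + (1-p)*0.000000] = 0.000000; exercise = 0.000000; V(3,3) = max -> 0.000000
  V(2,0) = exp(-r*dt) * [p*1.514952 + (1-p)*0.294225] = 0.878597; exercise = 0.614487; V(2,0) = max -> 0.878597
  V(2,1) = exp(-r*dt) * [p*0.294225 + (1-p)*0.000000] = 0.140879; exercise = 0.000000; V(2,1) = max -> 0.140879
  V(2,2) = exp(-r*dt) * [p*0.000000 + (1-p)*0.000000] = 0.000000; exercise = 0.000000; V(2,2) = max -> 0.000000
  V(1,0) = exp(-r*dt) * [p*0.878597 + (1-p)*0.140879] = 0.494047; exercise = 0.000000; V(1,0) = max -> 0.494047
  V(1,1) = exp(-r*dt) * [p*0.140879 + (1-p)*0.000000] = 0.067455; exercise = 0.000000; V(1,1) = max -> 0.067455
  V(0,0) = exp(-r*dt) * [p*0.494047 + (1-p)*0.067455] = 0.271684; exercise = 0.000000; V(0,0) = max -> 0.271684


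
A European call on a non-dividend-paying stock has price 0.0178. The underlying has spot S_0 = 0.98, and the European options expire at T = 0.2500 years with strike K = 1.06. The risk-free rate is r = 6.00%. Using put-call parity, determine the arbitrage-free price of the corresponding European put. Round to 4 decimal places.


Answer: Put price = 0.0820

Derivation:
Put-call parity: C - P = S_0 * exp(-qT) - K * exp(-rT).
S_0 * exp(-qT) = 0.9800 * 1.00000000 = 0.98000000
K * exp(-rT) = 1.0600 * 0.98511194 = 1.04421866
P = C - S*exp(-qT) + K*exp(-rT)
P = 0.0178 - 0.98000000 + 1.04421866 = 0.0820


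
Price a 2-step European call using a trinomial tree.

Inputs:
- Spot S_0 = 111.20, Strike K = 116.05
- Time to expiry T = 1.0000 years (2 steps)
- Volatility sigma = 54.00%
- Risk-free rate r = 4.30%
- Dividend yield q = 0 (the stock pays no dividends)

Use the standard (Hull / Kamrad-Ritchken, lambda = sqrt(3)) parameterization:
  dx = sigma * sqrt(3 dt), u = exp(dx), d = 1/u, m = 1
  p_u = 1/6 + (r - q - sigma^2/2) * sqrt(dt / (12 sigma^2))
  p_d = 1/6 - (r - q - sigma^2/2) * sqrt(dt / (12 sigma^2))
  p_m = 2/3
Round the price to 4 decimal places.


dt = T/N = 0.500000; dx = sigma*sqrt(3*dt) = 0.661362
u = exp(dx) = 1.937430; d = 1/u = 0.516148
p_u = 0.127807, p_m = 0.666667, p_d = 0.205526
Discount per step: exp(-r*dt) = 0.978729
Stock lattice S(k, j) with j the centered position index:
  k=0: S(0,+0) = 111.2000
  k=1: S(1,-1) = 57.3956; S(1,+0) = 111.2000; S(1,+1) = 215.4422
  k=2: S(2,-2) = 29.6246; S(2,-1) = 57.3956; S(2,+0) = 111.2000; S(2,+1) = 215.4422; S(2,+2) = 417.4041
Terminal payoffs V(N, j) = max(S_T - K, 0):
  V(2,-2) = 0.000000; V(2,-1) = 0.000000; V(2,+0) = 0.000000; V(2,+1) = 99.392190; V(2,+2) = 301.354111
Backward induction: V(k, j) = exp(-r*dt) * [p_u * V(k+1, j+1) + p_m * V(k+1, j) + p_d * V(k+1, j-1)]
  V(1,-1) = exp(-r*dt) * [p_u*0.000000 + p_m*0.000000 + p_d*0.000000] = 0.000000
  V(1,+0) = exp(-r*dt) * [p_u*99.392190 + p_m*0.000000 + p_d*0.000000] = 12.432864
  V(1,+1) = exp(-r*dt) * [p_u*301.354111 + p_m*99.392190 + p_d*0.000000] = 102.548112
  V(0,+0) = exp(-r*dt) * [p_u*102.548112 + p_m*12.432864 + p_d*0.000000] = 20.939909

Answer: Price = V(0,0) = 20.9399


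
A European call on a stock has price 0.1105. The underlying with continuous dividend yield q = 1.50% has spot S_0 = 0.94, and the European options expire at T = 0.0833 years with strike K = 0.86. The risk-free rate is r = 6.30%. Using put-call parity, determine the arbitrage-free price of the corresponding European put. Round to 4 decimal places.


Answer: Put price = 0.0272

Derivation:
Put-call parity: C - P = S_0 * exp(-qT) - K * exp(-rT).
S_0 * exp(-qT) = 0.9400 * 0.99875128 = 0.93882620
K * exp(-rT) = 0.8600 * 0.99476585 = 0.85549863
P = C - S*exp(-qT) + K*exp(-rT)
P = 0.1105 - 0.93882620 + 0.85549863 = 0.0272


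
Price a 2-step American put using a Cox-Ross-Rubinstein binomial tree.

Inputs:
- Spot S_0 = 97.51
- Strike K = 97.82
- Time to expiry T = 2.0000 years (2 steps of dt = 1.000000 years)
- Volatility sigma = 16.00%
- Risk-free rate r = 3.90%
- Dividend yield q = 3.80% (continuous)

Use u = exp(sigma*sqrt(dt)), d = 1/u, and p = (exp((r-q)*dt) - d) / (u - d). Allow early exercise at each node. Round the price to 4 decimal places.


dt = T/N = 1.000000
u = exp(sigma*sqrt(dt)) = 1.173511; d = 1/u = 0.852144
p = (exp((r-q)*dt) - d) / (u - d) = 0.463198
Discount per step: exp(-r*dt) = 0.961751
Stock lattice S(k, i) with i counting down-moves:
  k=0: S(0,0) = 97.5100
  k=1: S(1,0) = 114.4290; S(1,1) = 83.0925
  k=2: S(2,0) = 134.2837; S(2,1) = 97.5100; S(2,2) = 70.8068
Terminal payoffs V(N, i) = max(K - S_T, 0):
  V(2,0) = 0.000000; V(2,1) = 0.310000; V(2,2) = 27.013207
Backward induction: V(k, i) = exp(-r*dt) * [p * V(k+1, i) + (1-p) * V(k+1, i+1)]; then take max(V_cont, immediate exercise) for American.
  V(1,0) = exp(-r*dt) * [p*0.000000 + (1-p)*0.310000] = 0.160043; exercise = 0.000000; V(1,0) = max -> 0.160043
  V(1,1) = exp(-r*dt) * [p*0.310000 + (1-p)*27.013207] = 14.084190; exercise = 14.727459; V(1,1) = max -> 14.727459
  V(0,0) = exp(-r*dt) * [p*0.160043 + (1-p)*14.727459] = 7.674632; exercise = 0.310000; V(0,0) = max -> 7.674632

Answer: Price = V(0,0) = 7.6746


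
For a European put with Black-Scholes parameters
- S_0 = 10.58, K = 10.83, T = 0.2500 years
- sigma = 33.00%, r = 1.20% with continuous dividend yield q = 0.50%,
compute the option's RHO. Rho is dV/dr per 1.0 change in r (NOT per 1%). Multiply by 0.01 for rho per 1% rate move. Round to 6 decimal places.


d1 = -0.0484371793; d2 = -0.2134371793
phi(d1) = 0.3984745635; exp(-qT) = 0.9987507809; exp(-rT) = 0.9970044955
N(-d2) = 0.5845070082
Rho = -K*T*exp(-rT)*N(-d2) = -10.8300 * 0.2500 * 0.9970044955 * 0.5845070082 = -1.577812

Answer: Rho = -1.577812


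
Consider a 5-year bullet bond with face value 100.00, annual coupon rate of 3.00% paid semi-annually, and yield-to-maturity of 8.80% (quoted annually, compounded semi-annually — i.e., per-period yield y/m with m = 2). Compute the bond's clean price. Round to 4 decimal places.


Coupon per period c = face * coupon_rate / m = 1.500000
Periods per year m = 2; per-period yield y/m = 0.044000
Number of cashflows N = 10
Cashflows (t years, CF_t, discount factor 1/(1+y/m)^(m*t), PV):
  t = 0.5000: CF_t = 1.500000, DF = 0.957854, PV = 1.436782
  t = 1.0000: CF_t = 1.500000, DF = 0.917485, PV = 1.376228
  t = 1.5000: CF_t = 1.500000, DF = 0.878817, PV = 1.318226
  t = 2.0000: CF_t = 1.500000, DF = 0.841779, PV = 1.262668
  t = 2.5000: CF_t = 1.500000, DF = 0.806302, PV = 1.209452
  t = 3.0000: CF_t = 1.500000, DF = 0.772320, PV = 1.158479
  t = 3.5000: CF_t = 1.500000, DF = 0.739770, PV = 1.109654
  t = 4.0000: CF_t = 1.500000, DF = 0.708592, PV = 1.062887
  t = 4.5000: CF_t = 1.500000, DF = 0.678728, PV = 1.018091
  t = 5.0000: CF_t = 101.500000, DF = 0.650122, PV = 65.987406
Price P = sum_t PV_t = 76.939874

Answer: Price = 76.9399


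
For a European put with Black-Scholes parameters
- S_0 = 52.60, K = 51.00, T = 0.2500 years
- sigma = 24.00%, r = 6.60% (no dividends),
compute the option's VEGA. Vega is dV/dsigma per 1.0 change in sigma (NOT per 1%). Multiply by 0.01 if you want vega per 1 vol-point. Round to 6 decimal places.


Answer: Vega = 9.460772

Derivation:
d1 = 0.4549207252; d2 = 0.3349207252
phi(d1) = 0.3597251662; exp(-qT) = 1.0000000000; exp(-rT) = 0.9836353794
Vega = S * exp(-qT) * phi(d1) * sqrt(T) = 52.6000 * 1.0000000000 * 0.3597251662 * 0.5000000000 = 9.460772


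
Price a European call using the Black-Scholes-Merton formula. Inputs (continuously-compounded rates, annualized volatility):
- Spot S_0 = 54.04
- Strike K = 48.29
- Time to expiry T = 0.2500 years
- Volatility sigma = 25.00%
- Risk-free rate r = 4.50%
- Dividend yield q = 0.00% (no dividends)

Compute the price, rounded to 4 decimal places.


Answer: Price = 6.8287

Derivation:
d1 = (ln(S/K) + (r - q + 0.5*sigma^2) * T) / (sigma * sqrt(T)) = 1.05250011
d2 = d1 - sigma * sqrt(T) = 0.92750011
exp(-rT) = 0.98881304; exp(-qT) = 1.00000000
C = S_0 * exp(-qT) * N(d1) - K * exp(-rT) * N(d2)
N(d1) = 0.85371492; N(d2) = 0.82316653
C = 54.0400 * 1.00000000 * 0.85371492 - 48.2900 * 0.98881304 * 0.82316653 = 6.8287


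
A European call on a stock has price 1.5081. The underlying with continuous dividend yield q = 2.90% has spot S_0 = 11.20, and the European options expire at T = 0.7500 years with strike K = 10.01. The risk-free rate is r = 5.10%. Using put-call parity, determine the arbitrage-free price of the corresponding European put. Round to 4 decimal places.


Put-call parity: C - P = S_0 * exp(-qT) - K * exp(-rT).
S_0 * exp(-qT) = 11.2000 * 0.97848483 = 10.95903005
K * exp(-rT) = 10.0100 * 0.96247229 = 9.63434765
P = C - S*exp(-qT) + K*exp(-rT)
P = 1.5081 - 10.95903005 + 9.63434765 = 0.1834

Answer: Put price = 0.1834


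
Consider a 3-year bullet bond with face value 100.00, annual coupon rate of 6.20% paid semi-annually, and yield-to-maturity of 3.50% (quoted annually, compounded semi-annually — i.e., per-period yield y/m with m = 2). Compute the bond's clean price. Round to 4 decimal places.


Coupon per period c = face * coupon_rate / m = 3.100000
Periods per year m = 2; per-period yield y/m = 0.017500
Number of cashflows N = 6
Cashflows (t years, CF_t, discount factor 1/(1+y/m)^(m*t), PV):
  t = 0.5000: CF_t = 3.100000, DF = 0.982801, PV = 3.046683
  t = 1.0000: CF_t = 3.100000, DF = 0.965898, PV = 2.994283
  t = 1.5000: CF_t = 3.100000, DF = 0.949285, PV = 2.942784
  t = 2.0000: CF_t = 3.100000, DF = 0.932959, PV = 2.892171
  t = 2.5000: CF_t = 3.100000, DF = 0.916913, PV = 2.842429
  t = 3.0000: CF_t = 103.100000, DF = 0.901143, PV = 92.907796
Price P = sum_t PV_t = 107.626147

Answer: Price = 107.6261


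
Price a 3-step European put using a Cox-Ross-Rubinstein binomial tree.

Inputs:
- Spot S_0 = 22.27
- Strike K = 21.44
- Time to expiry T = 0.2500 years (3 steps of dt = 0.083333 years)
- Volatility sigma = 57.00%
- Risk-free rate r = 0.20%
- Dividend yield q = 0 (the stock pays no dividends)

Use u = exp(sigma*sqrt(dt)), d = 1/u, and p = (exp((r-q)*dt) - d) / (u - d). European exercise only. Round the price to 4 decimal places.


dt = T/N = 0.083333
u = exp(sigma*sqrt(dt)) = 1.178856; d = 1/u = 0.848280
p = (exp((r-q)*dt) - d) / (u - d) = 0.459461
Discount per step: exp(-r*dt) = 0.999833
Stock lattice S(k, i) with i counting down-moves:
  k=0: S(0,0) = 22.2700
  k=1: S(1,0) = 26.2531; S(1,1) = 18.8912
  k=2: S(2,0) = 30.9487; S(2,1) = 22.2700; S(2,2) = 16.0250
  k=3: S(3,0) = 36.4840; S(3,1) = 26.2531; S(3,2) = 18.8912; S(3,3) = 13.5937
Terminal payoffs V(N, i) = max(K - S_T, 0):
  V(3,0) = 0.000000; V(3,1) = 0.000000; V(3,2) = 2.548810; V(3,3) = 7.846306
Backward induction: V(k, i) = exp(-r*dt) * [p * V(k+1, i) + (1-p) * V(k+1, i+1)].
  V(2,0) = exp(-r*dt) * [p*0.000000 + (1-p)*0.000000] = 0.000000
  V(2,1) = exp(-r*dt) * [p*0.000000 + (1-p)*2.548810] = 1.377503
  V(2,2) = exp(-r*dt) * [p*2.548810 + (1-p)*7.846306] = 5.411414
  V(1,0) = exp(-r*dt) * [p*0.000000 + (1-p)*1.377503] = 0.744471
  V(1,1) = exp(-r*dt) * [p*1.377503 + (1-p)*5.411414] = 3.557398
  V(0,0) = exp(-r*dt) * [p*0.744471 + (1-p)*3.557398] = 2.264591

Answer: Price = V(0,0) = 2.2646


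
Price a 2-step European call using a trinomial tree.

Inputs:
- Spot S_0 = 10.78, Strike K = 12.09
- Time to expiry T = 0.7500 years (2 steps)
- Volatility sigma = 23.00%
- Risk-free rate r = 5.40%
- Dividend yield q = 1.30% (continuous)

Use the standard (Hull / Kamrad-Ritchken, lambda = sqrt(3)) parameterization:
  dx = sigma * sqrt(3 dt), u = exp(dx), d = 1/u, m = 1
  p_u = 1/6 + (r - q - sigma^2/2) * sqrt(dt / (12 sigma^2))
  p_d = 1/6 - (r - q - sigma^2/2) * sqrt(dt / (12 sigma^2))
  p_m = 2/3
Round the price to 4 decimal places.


dt = T/N = 0.375000; dx = sigma*sqrt(3*dt) = 0.243952
u = exp(dx) = 1.276283; d = 1/u = 0.783525
p_u = 0.177850, p_m = 0.666667, p_d = 0.155484
Discount per step: exp(-r*dt) = 0.979954
Stock lattice S(k, j) with j the centered position index:
  k=0: S(0,+0) = 10.7800
  k=1: S(1,-1) = 8.4464; S(1,+0) = 10.7800; S(1,+1) = 13.7583
  k=2: S(2,-2) = 6.6180; S(2,-1) = 8.4464; S(2,+0) = 10.7800; S(2,+1) = 13.7583; S(2,+2) = 17.5595
Terminal payoffs V(N, j) = max(S_T - K, 0):
  V(2,-2) = 0.000000; V(2,-1) = 0.000000; V(2,+0) = 0.000000; V(2,+1) = 1.668329; V(2,+2) = 5.469520
Backward induction: V(k, j) = exp(-r*dt) * [p_u * V(k+1, j+1) + p_m * V(k+1, j) + p_d * V(k+1, j-1)]
  V(1,-1) = exp(-r*dt) * [p_u*0.000000 + p_m*0.000000 + p_d*0.000000] = 0.000000
  V(1,+0) = exp(-r*dt) * [p_u*1.668329 + p_m*0.000000 + p_d*0.000000] = 0.290764
  V(1,+1) = exp(-r*dt) * [p_u*5.469520 + p_m*1.668329 + p_d*0.000000] = 2.043176
  V(0,+0) = exp(-r*dt) * [p_u*2.043176 + p_m*0.290764 + p_d*0.000000] = 0.546051

Answer: Price = V(0,0) = 0.5461


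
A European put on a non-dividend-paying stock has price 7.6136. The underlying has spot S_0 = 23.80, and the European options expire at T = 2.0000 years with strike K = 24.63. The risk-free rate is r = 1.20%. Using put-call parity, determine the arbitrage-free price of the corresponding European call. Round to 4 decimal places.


Answer: Call price = 7.3677

Derivation:
Put-call parity: C - P = S_0 * exp(-qT) - K * exp(-rT).
S_0 * exp(-qT) = 23.8000 * 1.00000000 = 23.80000000
K * exp(-rT) = 24.6300 * 0.97628571 = 24.04591703
C = P + S*exp(-qT) - K*exp(-rT)
C = 7.6136 + 23.80000000 - 24.04591703 = 7.3677


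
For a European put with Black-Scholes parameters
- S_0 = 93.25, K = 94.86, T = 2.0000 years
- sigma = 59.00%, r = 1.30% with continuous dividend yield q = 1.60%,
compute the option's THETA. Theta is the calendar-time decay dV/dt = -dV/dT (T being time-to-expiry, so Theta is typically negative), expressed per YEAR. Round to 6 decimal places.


Answer: Theta = -6.663037

Derivation:
d1 = 0.3894863257; d2 = -0.4448996761
phi(d1) = 0.3698017114; exp(-qT) = 0.9685065821; exp(-rT) = 0.9743350896
Theta = -S*exp(-qT)*phi(d1)*sigma/(2*sqrt(T)) + r*K*exp(-rT)*N(-d2) - q*S*exp(-qT)*N(-d1)
N(-d1) = 0.3484582121; N(-d2) = 0.6718038716; sqrt(T) = 1.4142135624
Term 1 = -93.2500 * 0.9685065821 * 0.3698017114 * 0.5900 / (2 * 1.4142135624) = -6.9667038908
Term 2 = 0.0130 * 94.8600 * 0.9743350896 * 0.6718038716 = 0.8071928725
Term 3 = -0.0160 * 93.2500 * 0.9685065821 * 0.3484582121 = -0.5035262354
Theta = -6.9667038908 + (0.8071928725) + (-0.5035262354) = -6.663037


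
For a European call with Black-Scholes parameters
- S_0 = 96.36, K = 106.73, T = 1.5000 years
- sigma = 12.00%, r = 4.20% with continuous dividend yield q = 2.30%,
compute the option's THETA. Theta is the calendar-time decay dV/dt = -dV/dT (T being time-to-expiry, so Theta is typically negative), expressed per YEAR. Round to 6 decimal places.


Answer: Theta = -2.133947

Derivation:
d1 = -0.4280558387; d2 = -0.5750252233
phi(d1) = 0.3640171002; exp(-qT) = 0.9660883397; exp(-rT) = 0.9389434737
Theta = -S*exp(-qT)*phi(d1)*sigma/(2*sqrt(T)) - r*K*exp(-rT)*N(d2) + q*S*exp(-qT)*N(d1)
N(d1) = 0.3343052337; N(d2) = 0.2826371192; sqrt(T) = 1.2247448714
Term 1 = -96.3600 * 0.9660883397 * 0.3640171002 * 0.1200 / (2 * 1.2247448714) = -1.6601259501
Term 2 = -0.0420 * 106.7300 * 0.9389434737 * 0.2826371192 = -1.1896095592
Term 3 = 0.0230 * 96.3600 * 0.9660883397 * 0.3343052337 = 0.7157883794
Theta = -1.6601259501 + (-1.1896095592) + (0.7157883794) = -2.133947


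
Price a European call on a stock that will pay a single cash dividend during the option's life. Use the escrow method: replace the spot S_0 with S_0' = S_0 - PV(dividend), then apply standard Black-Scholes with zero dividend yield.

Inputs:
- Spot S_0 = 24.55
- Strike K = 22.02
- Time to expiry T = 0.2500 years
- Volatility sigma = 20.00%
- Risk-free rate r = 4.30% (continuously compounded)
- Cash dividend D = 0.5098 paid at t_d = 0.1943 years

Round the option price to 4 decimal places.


Answer: Price = 2.4552

Derivation:
PV(D) = D * exp(-r * t_d) = 0.5098 * 0.99167991 = 0.50555842
S_0' = S_0 - PV(D) = 24.5500 - 0.50555842 = 24.04444158
d1 = (ln(S_0'/K) + (r + sigma^2/2)*T) / (sigma*sqrt(T)) = 1.03702719
d2 = d1 - sigma*sqrt(T) = 0.93702719
exp(-rT) = 0.98930757
N(d1) = 0.85013841; N(d2) = 0.82562772
C = S_0' * N(d1) - K * exp(-rT) * N(d2) = 24.04444158 * 0.85013841 - 22.0200 * 0.98930757 * 0.82562772 = 2.4552


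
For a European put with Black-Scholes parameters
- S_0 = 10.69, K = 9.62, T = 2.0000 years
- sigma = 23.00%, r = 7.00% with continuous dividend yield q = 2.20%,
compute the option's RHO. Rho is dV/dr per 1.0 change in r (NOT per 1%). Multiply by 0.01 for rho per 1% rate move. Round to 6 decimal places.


d1 = 0.7820123253; d2 = 0.4567432059
phi(d1) = 0.2938428520; exp(-qT) = 0.9569539575; exp(-rT) = 0.8693582354
N(-d2) = 0.3239278159
Rho = -K*T*exp(-rT)*N(-d2) = -9.6200 * 2.0000 * 0.8693582354 * 0.3239278159 = -5.418163

Answer: Rho = -5.418163


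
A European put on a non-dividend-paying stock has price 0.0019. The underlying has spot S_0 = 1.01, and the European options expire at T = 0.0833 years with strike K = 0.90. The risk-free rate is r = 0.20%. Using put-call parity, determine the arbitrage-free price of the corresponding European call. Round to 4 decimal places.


Answer: Call price = 0.1120

Derivation:
Put-call parity: C - P = S_0 * exp(-qT) - K * exp(-rT).
S_0 * exp(-qT) = 1.0100 * 1.00000000 = 1.01000000
K * exp(-rT) = 0.9000 * 0.99983341 = 0.89985007
C = P + S*exp(-qT) - K*exp(-rT)
C = 0.0019 + 1.01000000 - 0.89985007 = 0.1120


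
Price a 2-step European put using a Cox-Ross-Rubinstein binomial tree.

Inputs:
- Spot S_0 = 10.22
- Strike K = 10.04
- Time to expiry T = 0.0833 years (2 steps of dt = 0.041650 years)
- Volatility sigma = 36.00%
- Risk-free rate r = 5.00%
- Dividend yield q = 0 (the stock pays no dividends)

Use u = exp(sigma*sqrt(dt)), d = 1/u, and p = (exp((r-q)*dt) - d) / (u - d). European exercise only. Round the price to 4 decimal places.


Answer: Price = V(0,0) = 0.3080

Derivation:
dt = T/N = 0.041650
u = exp(sigma*sqrt(dt)) = 1.076236; d = 1/u = 0.929164
p = (exp((r-q)*dt) - d) / (u - d) = 0.495815
Discount per step: exp(-r*dt) = 0.997920
Stock lattice S(k, i) with i counting down-moves:
  k=0: S(0,0) = 10.2200
  k=1: S(1,0) = 10.9991; S(1,1) = 9.4961
  k=2: S(2,0) = 11.8377; S(2,1) = 10.2200; S(2,2) = 8.8234
Terminal payoffs V(N, i) = max(K - S_T, 0):
  V(2,0) = 0.000000; V(2,1) = 0.000000; V(2,2) = 1.216606
Backward induction: V(k, i) = exp(-r*dt) * [p * V(k+1, i) + (1-p) * V(k+1, i+1)].
  V(1,0) = exp(-r*dt) * [p*0.000000 + (1-p)*0.000000] = 0.000000
  V(1,1) = exp(-r*dt) * [p*0.000000 + (1-p)*1.216606] = 0.612118
  V(0,0) = exp(-r*dt) * [p*0.000000 + (1-p)*0.612118] = 0.307979


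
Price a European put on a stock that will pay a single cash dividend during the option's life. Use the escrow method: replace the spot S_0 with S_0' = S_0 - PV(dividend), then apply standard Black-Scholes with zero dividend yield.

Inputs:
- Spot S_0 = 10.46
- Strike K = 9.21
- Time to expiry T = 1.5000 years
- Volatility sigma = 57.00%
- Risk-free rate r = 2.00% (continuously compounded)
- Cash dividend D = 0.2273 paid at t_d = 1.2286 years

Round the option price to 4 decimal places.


Answer: Price = 2.0142

Derivation:
PV(D) = D * exp(-r * t_d) = 0.2273 * 0.97572743 = 0.22178285
S_0' = S_0 - PV(D) = 10.4600 - 0.22178285 = 10.23821715
d1 = (ln(S_0'/K) + (r + sigma^2/2)*T) / (sigma*sqrt(T)) = 0.54363295
d2 = d1 - sigma*sqrt(T) = -0.15447163
exp(-rT) = 0.97044553
N(-d1) = 0.29334704; N(-d2) = 0.56138106
P = K * exp(-rT) * N(-d2) - S_0' * N(-d1) = 9.2100 * 0.97044553 * 0.56138106 - 10.23821715 * 0.29334704 = 2.0142
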